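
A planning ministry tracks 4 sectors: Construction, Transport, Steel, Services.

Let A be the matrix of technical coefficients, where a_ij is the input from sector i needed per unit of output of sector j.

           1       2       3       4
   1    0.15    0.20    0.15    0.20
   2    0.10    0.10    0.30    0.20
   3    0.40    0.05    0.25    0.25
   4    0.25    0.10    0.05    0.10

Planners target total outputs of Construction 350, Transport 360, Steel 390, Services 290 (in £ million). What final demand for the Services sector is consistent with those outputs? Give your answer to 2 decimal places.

d_4 = 118.00

I − A =
  [   0.85    -0.20    -0.15    -0.20]
  [  -0.10     0.90    -0.30    -0.20]
  [  -0.40    -0.05     0.75    -0.25]
  [  -0.25    -0.10    -0.05     0.90]
d = (I − A) x:
  d_1 = (+0.85)·350 + (-0.20)·360 + (-0.15)·390 + (-0.20)·290 = 109.00
  d_2 = (-0.10)·350 + (+0.90)·360 + (-0.30)·390 + (-0.20)·290 = 114.00
  d_3 = (-0.40)·350 + (-0.05)·360 + (+0.75)·390 + (-0.25)·290 = 62.00
  d_4 = (-0.25)·350 + (-0.10)·360 + (-0.05)·390 + (+0.90)·290 = 118.00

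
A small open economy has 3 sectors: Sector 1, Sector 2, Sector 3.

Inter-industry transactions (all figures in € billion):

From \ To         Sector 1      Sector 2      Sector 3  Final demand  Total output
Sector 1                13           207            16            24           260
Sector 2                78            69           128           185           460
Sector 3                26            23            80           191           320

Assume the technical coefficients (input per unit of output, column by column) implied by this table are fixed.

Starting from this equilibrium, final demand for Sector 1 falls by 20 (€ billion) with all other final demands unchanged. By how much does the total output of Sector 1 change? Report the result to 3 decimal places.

Technical coefficients a_ij = z_ij / X_j:
  a_11 = 13/260 = 0.05, a_21 = 78/260 = 0.30, a_31 = 26/260 = 0.10
  a_12 = 207/460 = 0.45, a_22 = 69/460 = 0.15, a_32 = 23/460 = 0.05
  a_13 = 16/320 = 0.05, a_23 = 128/320 = 0.40, a_33 = 80/320 = 0.25
I − A =
  [   0.95    -0.45    -0.05]
  [  -0.30     0.85    -0.40]
  [  -0.10    -0.05     0.75]
Cofactors of I−A, C_ij = (−1)^(i+j)·(minor ij) (rows/columns in the sector order above):
  C_11 = (0.85)(0.75) − (-0.40)(-0.05) = 0.6175
  C_12 = −[(-0.30)(0.75) − (-0.40)(-0.10)] = 0.2650
  C_13 = (-0.30)(-0.05) − (0.85)(-0.10) = 0.1000
  C_21 = −[(-0.45)(0.75) − (-0.05)(-0.05)] = 0.3400
  C_22 = (0.95)(0.75) − (-0.05)(-0.10) = 0.7075
  C_23 = −[(0.95)(-0.05) − (-0.45)(-0.10)] = 0.0925
  C_31 = (-0.45)(-0.40) − (-0.05)(0.85) = 0.2225
  C_32 = −[(0.95)(-0.40) − (-0.05)(-0.30)] = 0.3950
  C_33 = (0.95)(0.85) − (-0.45)(-0.30) = 0.6725
det(I−A) = Σ_j (I−A)_1j·C_1j = (0.95)(0.6175) + (-0.45)(0.2650) + (-0.05)(0.1000) = 0.462375
adj(I−A) = Cᵀ =
  [ 0.6175   0.3400   0.2225]
  [ 0.2650   0.7075   0.3950]
  [ 0.1000   0.0925   0.6725]
(I − A)⁻¹ = adj(I−A) / det(I−A) ≈
  [   1.3355     0.7353     0.4812]
  [   0.5731     1.5301     0.8543]
  [   0.2163     0.2001     1.4544]
Δx = (I − A)⁻¹ Δd with Δd having -20 in the Sector 1 component and 0 elsewhere.
So Δx_1 = L_11 · (-20), where L_11 = adj(I−A)_11 / det(I−A) = 0.6175 / 0.462375.
Δx_1 = 0.6175 × (-20) / 0.462375 = -12.35 / 0.462375 ≈ -26.710.

Δx_1 = -26.710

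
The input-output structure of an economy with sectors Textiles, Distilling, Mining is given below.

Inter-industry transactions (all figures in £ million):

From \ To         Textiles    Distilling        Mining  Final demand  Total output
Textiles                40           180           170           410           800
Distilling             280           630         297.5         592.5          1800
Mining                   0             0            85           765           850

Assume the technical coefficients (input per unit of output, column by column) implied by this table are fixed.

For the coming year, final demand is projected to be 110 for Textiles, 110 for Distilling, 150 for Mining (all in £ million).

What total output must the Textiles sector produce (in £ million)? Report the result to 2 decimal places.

Technical coefficients a_ij = z_ij / X_j:
  a_TT = 40/800 = 0.05, a_DT = 280/800 = 0.35, a_MT = 0/800 = 0.00
  a_TD = 180/1800 = 0.10, a_DD = 630/1800 = 0.35, a_MD = 0/1800 = 0.00
  a_TM = 170/850 = 0.20, a_DM = 297.5/850 = 0.35, a_MM = 85/850 = 0.10
I − A =
  [   0.95    -0.10    -0.20]
  [  -0.35     0.65    -0.35]
  [   0.00     0.00     0.90]
Cofactors of I−A, C_ij = (−1)^(i+j)·(minor ij) (rows/columns in the sector order above):
  C_11 = (0.65)(0.90) − (-0.35)(0.00) = 0.5850
  C_12 = −[(-0.35)(0.90) − (-0.35)(0.00)] = 0.3150
  C_13 = (-0.35)(0.00) − (0.65)(0.00) = 0.0000
  C_21 = −[(-0.10)(0.90) − (-0.20)(0.00)] = 0.0900
  C_22 = (0.95)(0.90) − (-0.20)(0.00) = 0.8550
  C_23 = −[(0.95)(0.00) − (-0.10)(0.00)] = 0.0000
  C_31 = (-0.10)(-0.35) − (-0.20)(0.65) = 0.1650
  C_32 = −[(0.95)(-0.35) − (-0.20)(-0.35)] = 0.4025
  C_33 = (0.95)(0.65) − (-0.10)(-0.35) = 0.5825
det(I−A) = Σ_j (I−A)_1j·C_1j = (0.95)(0.5850) + (-0.10)(0.3150) + (-0.20)(0.0000) = 0.52425
adj(I−A) = Cᵀ =
  [ 0.5850   0.0900   0.1650]
  [ 0.3150   0.8550   0.4025]
  [ 0.0000   0.0000   0.5825]
(I − A)⁻¹ = adj(I−A) / det(I−A) ≈
  [   1.1159     0.1717     0.3147]
  [   0.6009     1.6309     0.7678]
  [   0.0000     0.0000     1.1111]
x = (I − A)⁻¹ d = adj(I−A)·d / det(I−A), with det(I−A) = 0.52425:
  x_T = (0.5850·110 + 0.0900·110 + 0.1650·150) / 0.52425 = 99.00 / 0.52425 ≈ 188.84
  x_D = (0.3150·110 + 0.8550·110 + 0.4025·150) / 0.52425 = 189.075 / 0.52425 ≈ 360.66
  x_M = (0.0000·110 + 0.0000·110 + 0.5825·150) / 0.52425 = 87.375 / 0.52425 ≈ 166.67

x_T = 188.84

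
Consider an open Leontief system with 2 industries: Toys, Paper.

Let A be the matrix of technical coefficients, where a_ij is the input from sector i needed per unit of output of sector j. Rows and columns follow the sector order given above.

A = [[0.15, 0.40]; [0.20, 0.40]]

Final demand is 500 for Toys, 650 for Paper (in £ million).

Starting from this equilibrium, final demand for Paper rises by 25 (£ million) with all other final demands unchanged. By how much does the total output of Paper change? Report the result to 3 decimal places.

I − A =
  [   0.85    -0.40]
  [  -0.20     0.60]
det(I−A) = (0.85)(0.60) − (-0.40)(-0.20) = 0.4300
adj(I−A) = [[0.60, 0.40], [0.20, 0.85]]
(I − A)⁻¹ = adj(I−A) / det(I−A) ≈
  [   1.3953     0.9302]
  [   0.4651     1.9767]
Δx = (I − A)⁻¹ Δd with Δd having +25 in the Paper component and 0 elsewhere.
So Δx_P = L_PP · (+25), where L_PP = adj(I−A)_PP / det(I−A) = 0.85 / 0.4300.
Δx_P = 0.85 × (+25) / 0.4300 = 21.25 / 0.4300 ≈ 49.419.

Δx_P = 49.419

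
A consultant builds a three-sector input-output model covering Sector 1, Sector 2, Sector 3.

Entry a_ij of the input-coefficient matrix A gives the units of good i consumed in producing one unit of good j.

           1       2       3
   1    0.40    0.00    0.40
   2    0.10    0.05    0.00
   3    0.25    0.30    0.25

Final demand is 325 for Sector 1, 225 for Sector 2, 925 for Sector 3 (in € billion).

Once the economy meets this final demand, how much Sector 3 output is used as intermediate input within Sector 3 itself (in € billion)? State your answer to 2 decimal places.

z_33 = 510.68

I − A =
  [   0.60     0.00    -0.40]
  [  -0.10     0.95     0.00]
  [  -0.25    -0.30     0.75]
Cofactors of I−A, C_ij = (−1)^(i+j)·(minor ij) (rows/columns in the sector order above):
  C_11 = (0.95)(0.75) − (0.00)(-0.30) = 0.7125
  C_12 = −[(-0.10)(0.75) − (0.00)(-0.25)] = 0.0750
  C_13 = (-0.10)(-0.30) − (0.95)(-0.25) = 0.2675
  C_21 = −[(0.00)(0.75) − (-0.40)(-0.30)] = 0.1200
  C_22 = (0.60)(0.75) − (-0.40)(-0.25) = 0.3500
  C_23 = −[(0.60)(-0.30) − (0.00)(-0.25)] = 0.1800
  C_31 = (0.00)(0.00) − (-0.40)(0.95) = 0.3800
  C_32 = −[(0.60)(0.00) − (-0.40)(-0.10)] = 0.0400
  C_33 = (0.60)(0.95) − (0.00)(-0.10) = 0.5700
det(I−A) = Σ_j (I−A)_1j·C_1j = (0.60)(0.7125) + (0.00)(0.0750) + (-0.40)(0.2675) = 0.3205
adj(I−A) = Cᵀ =
  [ 0.7125   0.1200   0.3800]
  [ 0.0750   0.3500   0.0400]
  [ 0.2675   0.1800   0.5700]
(I − A)⁻¹ = adj(I−A) / det(I−A) ≈
  [   2.2231     0.3744     1.1856]
  [   0.2340     1.0920     0.1248]
  [   0.8346     0.5616     1.7785]
First solve x = (I − A)⁻¹ d = adj(I−A)·d / det(I−A); in particular x_3 = (0.2675·325 + 0.1800·225 + 0.5700·925) / 0.3205 = 654.6875 / 0.3205 ≈ 2042.7067.
Intermediate flow from 3 to 3: z_33 = a_33 · x_3 = 0.25 × 654.6875 / 0.3205 = 163.671875 / 0.3205 ≈ 510.68.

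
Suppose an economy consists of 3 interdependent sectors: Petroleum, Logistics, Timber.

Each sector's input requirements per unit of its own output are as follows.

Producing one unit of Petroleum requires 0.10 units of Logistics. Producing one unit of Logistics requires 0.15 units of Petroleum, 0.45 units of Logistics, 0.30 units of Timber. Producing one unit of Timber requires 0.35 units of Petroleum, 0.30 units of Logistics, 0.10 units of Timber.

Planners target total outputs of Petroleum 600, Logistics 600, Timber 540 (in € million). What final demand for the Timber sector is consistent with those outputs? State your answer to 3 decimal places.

d_3 = 306.000

I − A =
  [   1.00    -0.15    -0.35]
  [  -0.10     0.55    -0.30]
  [   0.00    -0.30     0.90]
d = (I − A) x:
  d_1 = (+1.00)·600 + (-0.15)·600 + (-0.35)·540 = 321.000
  d_2 = (-0.10)·600 + (+0.55)·600 + (-0.30)·540 = 108.000
  d_3 = (+0.00)·600 + (-0.30)·600 + (+0.90)·540 = 306.000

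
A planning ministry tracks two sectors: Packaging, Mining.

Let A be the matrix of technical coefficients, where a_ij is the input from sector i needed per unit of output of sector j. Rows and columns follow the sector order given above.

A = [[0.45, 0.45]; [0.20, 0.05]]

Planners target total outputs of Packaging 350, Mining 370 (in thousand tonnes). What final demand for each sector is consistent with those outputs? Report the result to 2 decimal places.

d_1 = 26.00, d_2 = 281.50

I − A =
  [   0.55    -0.45]
  [  -0.20     0.95]
d = (I − A) x:
  d_1 = (+0.55)·350 + (-0.45)·370 = 26.00
  d_2 = (-0.20)·350 + (+0.95)·370 = 281.50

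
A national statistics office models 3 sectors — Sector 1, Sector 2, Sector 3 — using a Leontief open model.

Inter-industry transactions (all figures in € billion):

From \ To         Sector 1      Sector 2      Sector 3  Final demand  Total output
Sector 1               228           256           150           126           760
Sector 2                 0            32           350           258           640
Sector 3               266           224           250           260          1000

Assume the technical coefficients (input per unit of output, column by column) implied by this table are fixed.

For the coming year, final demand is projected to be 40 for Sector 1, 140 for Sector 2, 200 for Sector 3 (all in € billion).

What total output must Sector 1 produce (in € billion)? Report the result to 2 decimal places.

Technical coefficients a_ij = z_ij / X_j:
  a_11 = 228/760 = 0.30, a_21 = 0/760 = 0.00, a_31 = 266/760 = 0.35
  a_12 = 256/640 = 0.40, a_22 = 32/640 = 0.05, a_32 = 224/640 = 0.35
  a_13 = 150/1000 = 0.15, a_23 = 350/1000 = 0.35, a_33 = 250/1000 = 0.25
I − A =
  [   0.70    -0.40    -0.15]
  [   0.00     0.95    -0.35]
  [  -0.35    -0.35     0.75]
Cofactors of I−A, C_ij = (−1)^(i+j)·(minor ij) (rows/columns in the sector order above):
  C_11 = (0.95)(0.75) − (-0.35)(-0.35) = 0.5900
  C_12 = −[(0.00)(0.75) − (-0.35)(-0.35)] = 0.1225
  C_13 = (0.00)(-0.35) − (0.95)(-0.35) = 0.3325
  C_21 = −[(-0.40)(0.75) − (-0.15)(-0.35)] = 0.3525
  C_22 = (0.70)(0.75) − (-0.15)(-0.35) = 0.4725
  C_23 = −[(0.70)(-0.35) − (-0.40)(-0.35)] = 0.3850
  C_31 = (-0.40)(-0.35) − (-0.15)(0.95) = 0.2825
  C_32 = −[(0.70)(-0.35) − (-0.15)(0.00)] = 0.2450
  C_33 = (0.70)(0.95) − (-0.40)(0.00) = 0.6650
det(I−A) = Σ_j (I−A)_1j·C_1j = (0.70)(0.5900) + (-0.40)(0.1225) + (-0.15)(0.3325) = 0.314125
adj(I−A) = Cᵀ =
  [ 0.5900   0.3525   0.2825]
  [ 0.1225   0.4725   0.2450]
  [ 0.3325   0.3850   0.6650]
(I − A)⁻¹ = adj(I−A) / det(I−A) ≈
  [   1.8782     1.1222     0.8993]
  [   0.3900     1.5042     0.7799]
  [   1.0585     1.2256     2.1170]
x = (I − A)⁻¹ d = adj(I−A)·d / det(I−A), with det(I−A) = 0.314125:
  x_1 = (0.5900·40 + 0.3525·140 + 0.2825·200) / 0.314125 = 129.45 / 0.314125 ≈ 412.10
  x_2 = (0.1225·40 + 0.4725·140 + 0.2450·200) / 0.314125 = 120.05 / 0.314125 ≈ 382.17
  x_3 = (0.3325·40 + 0.3850·140 + 0.6650·200) / 0.314125 = 200.20 / 0.314125 ≈ 637.33

x_1 = 412.10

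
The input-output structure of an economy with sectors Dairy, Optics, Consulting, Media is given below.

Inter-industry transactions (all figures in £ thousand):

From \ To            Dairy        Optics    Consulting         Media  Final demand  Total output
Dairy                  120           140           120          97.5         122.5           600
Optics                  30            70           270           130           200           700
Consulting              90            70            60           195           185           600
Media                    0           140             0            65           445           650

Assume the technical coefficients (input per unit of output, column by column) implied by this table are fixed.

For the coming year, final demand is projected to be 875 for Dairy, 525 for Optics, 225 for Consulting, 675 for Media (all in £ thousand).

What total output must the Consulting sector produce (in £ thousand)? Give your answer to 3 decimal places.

Technical coefficients a_ij = z_ij / X_j:
  a_11 = 120/600 = 0.20, a_21 = 30/600 = 0.05, a_31 = 90/600 = 0.15, a_41 = 0/600 = 0.00
  a_12 = 140/700 = 0.20, a_22 = 70/700 = 0.10, a_32 = 70/700 = 0.10, a_42 = 140/700 = 0.20
  a_13 = 120/600 = 0.20, a_23 = 270/600 = 0.45, a_33 = 60/600 = 0.10, a_43 = 0/600 = 0.00
  a_14 = 97.5/650 = 0.15, a_24 = 130/650 = 0.20, a_34 = 195/650 = 0.30, a_44 = 65/650 = 0.10
I − A =
  [   0.80    -0.20    -0.20    -0.15]
  [  -0.05     0.90    -0.45    -0.20]
  [  -0.15    -0.10     0.90    -0.30]
  [   0.00    -0.20     0.00     0.90]
Compute the cofactors C_ij = (−1)^(i+j)·(3×3 minor ij) of I−A; the adjugate is their transpose:
adj(I−A) = Cᵀ =
  [ 0.625500   0.219000   0.248500   0.235750]
  [ 0.101250   0.621000   0.333000   0.265875]
  [ 0.123000   0.151500   0.605500   0.256000]
  [ 0.022500   0.138000   0.074000   0.561500]
det(I−A) = Σ_j (I−A)_1j·C_1j = (0.80)(0.625500) + (-0.20)(0.101250) + (-0.20)(0.123000) + (-0.15)(0.022500) = 0.452175
(I − A)⁻¹ = adj(I−A) / det(I−A) ≈
  [   1.3833     0.4843     0.5496     0.5214]
  [   0.2239     1.3734     0.7364     0.5880]
  [   0.2720     0.3350     1.3391     0.5662]
  [   0.0498     0.3052     0.1637     1.2418]
x = (I − A)⁻¹ d = adj(I−A)·d / det(I−A), with det(I−A) = 0.452175:
  x_1 = (0.625500·875 + 0.219000·525 + 0.248500·225 + 0.235750·675) / 0.452175 = 877.33125 / 0.452175 ≈ 1940.247
  x_2 = (0.101250·875 + 0.621000·525 + 0.333000·225 + 0.265875·675) / 0.452175 = 669.009375 / 0.452175 ≈ 1479.536
  x_3 = (0.123000·875 + 0.151500·525 + 0.605500·225 + 0.256000·675) / 0.452175 = 496.20 / 0.452175 ≈ 1097.363
  x_4 = (0.022500·875 + 0.138000·525 + 0.074000·225 + 0.561500·675) / 0.452175 = 487.80 / 0.452175 ≈ 1078.786

x_3 = 1097.363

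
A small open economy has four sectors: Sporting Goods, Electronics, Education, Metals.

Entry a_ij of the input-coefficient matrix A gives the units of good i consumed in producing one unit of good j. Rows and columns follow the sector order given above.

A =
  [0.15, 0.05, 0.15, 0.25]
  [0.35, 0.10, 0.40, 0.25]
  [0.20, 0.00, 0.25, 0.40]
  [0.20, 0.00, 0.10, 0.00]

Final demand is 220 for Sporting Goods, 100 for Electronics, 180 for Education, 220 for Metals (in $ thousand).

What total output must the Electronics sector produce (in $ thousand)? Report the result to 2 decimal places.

x_2 = 673.79

I − A =
  [   0.85    -0.05    -0.15    -0.25]
  [  -0.35     0.90    -0.40    -0.25]
  [  -0.20     0.00     0.75    -0.40]
  [  -0.20     0.00    -0.10     1.00]
Compute the cofactors C_ij = (−1)^(i+j)·(3×3 minor ij) of I−A; the adjugate is their transpose:
adj(I−A) = Cᵀ =
  [ 0.639000   0.035500   0.178750   0.240125]
  [ 0.403000   0.519000   0.410000   0.394500]
  [ 0.252000   0.014000   0.700000   0.346500]
  [ 0.153000   0.008500   0.105750   0.529625]
det(I−A) = Σ_j (I−A)_1j·C_1j = (0.85)(0.639000) + (-0.05)(0.403000) + (-0.15)(0.252000) + (-0.25)(0.153000) = 0.44695
(I − A)⁻¹ = adj(I−A) / det(I−A) ≈
  [   1.4297     0.0794     0.3999     0.5373]
  [   0.9017     1.1612     0.9173     0.8826]
  [   0.5638     0.0313     1.5662     0.7753]
  [   0.3423     0.0190     0.2366     1.1850]
x = (I − A)⁻¹ d = adj(I−A)·d / det(I−A), with det(I−A) = 0.44695:
  x_1 = (0.639000·220 + 0.035500·100 + 0.178750·180 + 0.240125·220) / 0.44695 = 229.1325 / 0.44695 ≈ 512.66
  x_2 = (0.403000·220 + 0.519000·100 + 0.410000·180 + 0.394500·220) / 0.44695 = 301.15 / 0.44695 ≈ 673.79
  x_3 = (0.252000·220 + 0.014000·100 + 0.700000·180 + 0.346500·220) / 0.44695 = 259.07 / 0.44695 ≈ 579.64
  x_4 = (0.153000·220 + 0.008500·100 + 0.105750·180 + 0.529625·220) / 0.44695 = 170.0625 / 0.44695 ≈ 380.50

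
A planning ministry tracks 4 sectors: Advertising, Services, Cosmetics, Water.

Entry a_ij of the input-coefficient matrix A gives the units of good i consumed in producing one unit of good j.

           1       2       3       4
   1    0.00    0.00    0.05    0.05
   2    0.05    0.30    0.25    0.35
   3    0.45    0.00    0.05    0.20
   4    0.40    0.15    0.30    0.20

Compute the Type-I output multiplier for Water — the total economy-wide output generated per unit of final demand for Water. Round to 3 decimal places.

I − A =
  [   1.00     0.00    -0.05    -0.05]
  [  -0.05     0.70    -0.25    -0.35]
  [  -0.45     0.00     0.95    -0.20]
  [  -0.40    -0.15    -0.30     0.80]
Compute the cofactors C_ij = (−1)^(i+j)·(3×3 minor ij) of I−A; the adjugate is their transpose:
adj(I−A) = Cᵀ =
  [ 0.432625   0.008625   0.037750   0.040250]
  [ 0.325250   0.652250   0.309750   0.383125]
  [ 0.285875   0.033375   0.493125   0.155750]
  [ 0.384500   0.139125   0.261875   0.649250]
det(I−A) = Σ_j (I−A)_1j·C_1j = (1.00)(0.432625) + (0.00)(0.325250) + (-0.05)(0.285875) + (-0.05)(0.384500) = 0.39910625
(I − A)⁻¹ = adj(I−A) / det(I−A) ≈
  [   1.0840     0.0216     0.0946     0.1009]
  [   0.8149     1.6343     0.7761     0.9600]
  [   0.7163     0.0836     1.2356     0.3902]
  [   0.9634     0.3486     0.6562     1.6268]
The output multiplier for sector j is the column-j sum of the Leontief inverse (I − A)⁻¹ = adj(I−A) / det(I−A).
Column 4 of adj(I−A): (0.040250, 0.383125, 0.155750, 0.649250); det(I−A) = 0.39910625.
m_4 = (0.040250 + 0.383125 + 0.155750 + 0.649250) / 0.39910625 = 1.228375 / 0.39910625 ≈ 3.078.

m_4 = 3.078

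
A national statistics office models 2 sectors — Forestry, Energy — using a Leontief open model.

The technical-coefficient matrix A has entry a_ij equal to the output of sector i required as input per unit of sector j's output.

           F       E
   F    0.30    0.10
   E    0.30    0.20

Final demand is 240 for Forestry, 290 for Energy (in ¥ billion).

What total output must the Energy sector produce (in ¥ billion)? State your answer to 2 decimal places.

I − A =
  [   0.70    -0.10]
  [  -0.30     0.80]
det(I−A) = (0.70)(0.80) − (-0.10)(-0.30) = 0.5300
adj(I−A) = [[0.80, 0.10], [0.30, 0.70]]
(I − A)⁻¹ = adj(I−A) / det(I−A) ≈
  [   1.5094     0.1887]
  [   0.5660     1.3208]
x = (I − A)⁻¹ d = adj(I−A)·d / det(I−A), with det(I−A) = 0.5300:
  x_F = (0.80·240 + 0.10·290) / 0.5300 = 221.00 / 0.5300 ≈ 416.98
  x_E = (0.30·240 + 0.70·290) / 0.5300 = 275.00 / 0.5300 ≈ 518.87

x_E = 518.87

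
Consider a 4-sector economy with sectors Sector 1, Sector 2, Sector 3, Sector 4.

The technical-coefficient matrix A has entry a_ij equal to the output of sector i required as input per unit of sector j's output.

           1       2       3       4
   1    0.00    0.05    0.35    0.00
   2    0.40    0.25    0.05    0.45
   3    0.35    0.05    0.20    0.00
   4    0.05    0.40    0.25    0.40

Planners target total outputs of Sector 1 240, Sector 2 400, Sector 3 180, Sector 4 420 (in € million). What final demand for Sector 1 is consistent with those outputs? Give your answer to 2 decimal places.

I − A =
  [   1.00    -0.05    -0.35     0.00]
  [  -0.40     0.75    -0.05    -0.45]
  [  -0.35    -0.05     0.80     0.00]
  [  -0.05    -0.40    -0.25     0.60]
d = (I − A) x:
  d_1 = (+1.00)·240 + (-0.05)·400 + (-0.35)·180 + (+0.00)·420 = 157.00
  d_2 = (-0.40)·240 + (+0.75)·400 + (-0.05)·180 + (-0.45)·420 = 6.00
  d_3 = (-0.35)·240 + (-0.05)·400 + (+0.80)·180 + (+0.00)·420 = 40.00
  d_4 = (-0.05)·240 + (-0.40)·400 + (-0.25)·180 + (+0.60)·420 = 35.00

d_1 = 157.00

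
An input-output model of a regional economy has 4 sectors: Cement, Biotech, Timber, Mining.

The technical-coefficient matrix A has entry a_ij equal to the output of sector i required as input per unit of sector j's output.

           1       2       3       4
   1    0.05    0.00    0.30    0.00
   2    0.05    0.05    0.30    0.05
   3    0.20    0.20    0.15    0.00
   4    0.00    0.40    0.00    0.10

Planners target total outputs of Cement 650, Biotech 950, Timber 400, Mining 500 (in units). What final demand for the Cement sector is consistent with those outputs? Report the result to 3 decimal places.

I − A =
  [   0.95     0.00    -0.30     0.00]
  [  -0.05     0.95    -0.30    -0.05]
  [  -0.20    -0.20     0.85     0.00]
  [   0.00    -0.40     0.00     0.90]
d = (I − A) x:
  d_1 = (+0.95)·650 + (+0.00)·950 + (-0.30)·400 + (+0.00)·500 = 497.500
  d_2 = (-0.05)·650 + (+0.95)·950 + (-0.30)·400 + (-0.05)·500 = 725.000
  d_3 = (-0.20)·650 + (-0.20)·950 + (+0.85)·400 + (+0.00)·500 = 20.000
  d_4 = (+0.00)·650 + (-0.40)·950 + (+0.00)·400 + (+0.90)·500 = 70.000

d_1 = 497.500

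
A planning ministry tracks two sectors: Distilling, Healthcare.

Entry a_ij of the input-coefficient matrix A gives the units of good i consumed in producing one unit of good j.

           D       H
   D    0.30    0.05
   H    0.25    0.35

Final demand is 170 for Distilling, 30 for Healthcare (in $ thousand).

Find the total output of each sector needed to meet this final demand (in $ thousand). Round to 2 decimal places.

x_D = 253.11, x_H = 143.50

I − A =
  [   0.70    -0.05]
  [  -0.25     0.65]
det(I−A) = (0.70)(0.65) − (-0.05)(-0.25) = 0.4425
adj(I−A) = [[0.65, 0.05], [0.25, 0.70]]
(I − A)⁻¹ = adj(I−A) / det(I−A) ≈
  [   1.4689     0.1130]
  [   0.5650     1.5819]
x = (I − A)⁻¹ d = adj(I−A)·d / det(I−A), with det(I−A) = 0.4425:
  x_D = (0.65·170 + 0.05·30) / 0.4425 = 112.00 / 0.4425 ≈ 253.11
  x_H = (0.25·170 + 0.70·30) / 0.4425 = 63.50 / 0.4425 ≈ 143.50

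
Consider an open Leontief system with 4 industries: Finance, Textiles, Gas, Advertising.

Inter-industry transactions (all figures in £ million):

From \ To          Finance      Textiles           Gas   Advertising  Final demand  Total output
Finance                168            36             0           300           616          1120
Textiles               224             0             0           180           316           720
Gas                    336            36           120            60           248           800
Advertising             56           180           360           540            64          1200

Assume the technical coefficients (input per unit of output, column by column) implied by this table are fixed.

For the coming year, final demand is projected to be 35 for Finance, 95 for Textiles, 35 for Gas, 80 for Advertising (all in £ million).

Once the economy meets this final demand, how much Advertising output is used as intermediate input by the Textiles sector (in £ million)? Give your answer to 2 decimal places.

z_42 = 44.20

Technical coefficients a_ij = z_ij / X_j:
  a_11 = 168/1120 = 0.15, a_21 = 224/1120 = 0.20, a_31 = 336/1120 = 0.30, a_41 = 56/1120 = 0.05
  a_12 = 36/720 = 0.05, a_22 = 0/720 = 0.00, a_32 = 36/720 = 0.05, a_42 = 180/720 = 0.25
  a_13 = 0/800 = 0.00, a_23 = 0/800 = 0.00, a_33 = 120/800 = 0.15, a_43 = 360/800 = 0.45
  a_14 = 300/1200 = 0.25, a_24 = 180/1200 = 0.15, a_34 = 60/1200 = 0.05, a_44 = 540/1200 = 0.45
I − A =
  [   0.85    -0.05     0.00    -0.25]
  [  -0.20     1.00     0.00    -0.15]
  [  -0.30    -0.05     0.85    -0.05]
  [  -0.05    -0.25    -0.45     0.55]
Compute the cofactors C_ij = (−1)^(i+j)·(3×3 minor ij) of I−A; the adjugate is their transpose:
adj(I−A) = Cᵀ =
  [ 0.409750   0.081000   0.115875   0.218875]
  [ 0.115625   0.333875   0.079875   0.150875]
  [ 0.164625   0.060500   0.404750   0.128125]
  [ 0.224500   0.208625   0.378000   0.714000]
det(I−A) = Σ_j (I−A)_1j·C_1j = (0.85)(0.409750) + (-0.05)(0.115625) + (0.00)(0.164625) + (-0.25)(0.224500) = 0.28638125
(I − A)⁻¹ = adj(I−A) / det(I−A) ≈
  [   1.4308     0.2828     0.4046     0.7643]
  [   0.4037     1.1658     0.2789     0.5268]
  [   0.5748     0.2113     1.4133     0.4474]
  [   0.7839     0.7285     1.3199     2.4932]
First solve x = (I − A)⁻¹ d = adj(I−A)·d / det(I−A); in particular x_2 = (0.115625·35 + 0.333875·95 + 0.079875·35 + 0.150875·80) / 0.28638125 = 50.630625 / 0.28638125 ≈ 176.7945.
Intermediate flow from 4 to 2: z_42 = a_42 · x_2 = 0.25 × 50.630625 / 0.28638125 = 12.65765625 / 0.28638125 ≈ 44.20.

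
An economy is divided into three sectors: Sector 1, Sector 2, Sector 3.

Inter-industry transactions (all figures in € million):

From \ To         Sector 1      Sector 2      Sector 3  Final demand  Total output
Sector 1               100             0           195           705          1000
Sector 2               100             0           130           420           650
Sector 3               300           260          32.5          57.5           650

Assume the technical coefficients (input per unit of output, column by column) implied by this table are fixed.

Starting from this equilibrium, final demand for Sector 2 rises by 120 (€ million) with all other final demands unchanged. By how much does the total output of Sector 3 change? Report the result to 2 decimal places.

Δx_3 = 63.44

Technical coefficients a_ij = z_ij / X_j:
  a_11 = 100/1000 = 0.10, a_21 = 100/1000 = 0.10, a_31 = 300/1000 = 0.30
  a_12 = 0/650 = 0.00, a_22 = 0/650 = 0.00, a_32 = 260/650 = 0.40
  a_13 = 195/650 = 0.30, a_23 = 130/650 = 0.20, a_33 = 32.5/650 = 0.05
I − A =
  [   0.90     0.00    -0.30]
  [  -0.10     1.00    -0.20]
  [  -0.30    -0.40     0.95]
Cofactors of I−A, C_ij = (−1)^(i+j)·(minor ij) (rows/columns in the sector order above):
  C_11 = (1.00)(0.95) − (-0.20)(-0.40) = 0.8700
  C_12 = −[(-0.10)(0.95) − (-0.20)(-0.30)] = 0.1550
  C_13 = (-0.10)(-0.40) − (1.00)(-0.30) = 0.3400
  C_21 = −[(0.00)(0.95) − (-0.30)(-0.40)] = 0.1200
  C_22 = (0.90)(0.95) − (-0.30)(-0.30) = 0.7650
  C_23 = −[(0.90)(-0.40) − (0.00)(-0.30)] = 0.3600
  C_31 = (0.00)(-0.20) − (-0.30)(1.00) = 0.3000
  C_32 = −[(0.90)(-0.20) − (-0.30)(-0.10)] = 0.2100
  C_33 = (0.90)(1.00) − (0.00)(-0.10) = 0.9000
det(I−A) = Σ_j (I−A)_1j·C_1j = (0.90)(0.8700) + (0.00)(0.1550) + (-0.30)(0.3400) = 0.6810
adj(I−A) = Cᵀ =
  [ 0.8700   0.1200   0.3000]
  [ 0.1550   0.7650   0.2100]
  [ 0.3400   0.3600   0.9000]
(I − A)⁻¹ = adj(I−A) / det(I−A) ≈
  [   1.2775     0.1762     0.4405]
  [   0.2276     1.1233     0.3084]
  [   0.4993     0.5286     1.3216]
Δx = (I − A)⁻¹ Δd with Δd having +120 in the Sector 2 component and 0 elsewhere.
So Δx_3 = L_32 · (+120), where L_32 = adj(I−A)_32 / det(I−A) = 0.3600 / 0.6810.
Δx_3 = 0.3600 × (+120) / 0.6810 = 43.20 / 0.6810 ≈ 63.44.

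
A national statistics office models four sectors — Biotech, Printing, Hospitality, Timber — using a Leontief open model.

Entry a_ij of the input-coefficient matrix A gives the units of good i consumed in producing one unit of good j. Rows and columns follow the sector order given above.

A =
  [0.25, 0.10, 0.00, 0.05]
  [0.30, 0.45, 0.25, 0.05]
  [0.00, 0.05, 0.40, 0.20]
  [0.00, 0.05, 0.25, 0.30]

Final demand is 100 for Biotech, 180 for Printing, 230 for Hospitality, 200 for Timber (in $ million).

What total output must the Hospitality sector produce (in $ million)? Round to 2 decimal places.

I − A =
  [   0.75    -0.10     0.00    -0.05]
  [  -0.30     0.55    -0.25    -0.05]
  [   0.00    -0.05     0.60    -0.20]
  [   0.00    -0.05    -0.25     0.70]
Compute the cofactors C_ij = (−1)^(i+j)·(3×3 minor ij) of I−A; the adjugate is their transpose:
adj(I−A) = Cᵀ =
  [ 0.190125   0.039125   0.026250   0.023875]
  [ 0.111000   0.277500   0.144375   0.069000]
  [ 0.013500   0.033750   0.265125   0.079125]
  [ 0.012750   0.031875   0.105000   0.220125]
det(I−A) = Σ_j (I−A)_1j·C_1j = (0.75)(0.190125) + (-0.10)(0.111000) + (0.00)(0.013500) + (-0.05)(0.012750) = 0.13085625
(I − A)⁻¹ = adj(I−A) / det(I−A) ≈
  [   1.4529     0.2990     0.2006     0.1825]
  [   0.8483     2.1206     1.1033     0.5273]
  [   0.1032     0.2579     2.0261     0.6047]
  [   0.0974     0.2436     0.8024     1.6822]
x = (I − A)⁻¹ d = adj(I−A)·d / det(I−A), with det(I−A) = 0.13085625:
  x_B = (0.190125·100 + 0.039125·180 + 0.026250·230 + 0.023875·200) / 0.13085625 = 36.8675 / 0.13085625 ≈ 281.74
  x_P = (0.111000·100 + 0.277500·180 + 0.144375·230 + 0.069000·200) / 0.13085625 = 108.05625 / 0.13085625 ≈ 825.76
  x_H = (0.013500·100 + 0.033750·180 + 0.265125·230 + 0.079125·200) / 0.13085625 = 84.22875 / 0.13085625 ≈ 643.67
  x_T = (0.012750·100 + 0.031875·180 + 0.105000·230 + 0.220125·200) / 0.13085625 = 75.1875 / 0.13085625 ≈ 574.58

x_H = 643.67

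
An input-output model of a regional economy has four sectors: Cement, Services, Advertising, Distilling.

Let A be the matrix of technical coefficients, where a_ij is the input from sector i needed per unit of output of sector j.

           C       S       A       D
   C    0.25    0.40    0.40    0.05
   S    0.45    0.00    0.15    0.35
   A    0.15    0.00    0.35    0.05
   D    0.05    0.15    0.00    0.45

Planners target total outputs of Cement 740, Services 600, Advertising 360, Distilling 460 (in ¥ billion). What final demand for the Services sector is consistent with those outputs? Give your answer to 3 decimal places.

d_S = 52.000

I − A =
  [   0.75    -0.40    -0.40    -0.05]
  [  -0.45     1.00    -0.15    -0.35]
  [  -0.15     0.00     0.65    -0.05]
  [  -0.05    -0.15     0.00     0.55]
d = (I − A) x:
  d_C = (+0.75)·740 + (-0.40)·600 + (-0.40)·360 + (-0.05)·460 = 148.000
  d_S = (-0.45)·740 + (+1.00)·600 + (-0.15)·360 + (-0.35)·460 = 52.000
  d_A = (-0.15)·740 + (+0.00)·600 + (+0.65)·360 + (-0.05)·460 = 100.000
  d_D = (-0.05)·740 + (-0.15)·600 + (+0.00)·360 + (+0.55)·460 = 126.000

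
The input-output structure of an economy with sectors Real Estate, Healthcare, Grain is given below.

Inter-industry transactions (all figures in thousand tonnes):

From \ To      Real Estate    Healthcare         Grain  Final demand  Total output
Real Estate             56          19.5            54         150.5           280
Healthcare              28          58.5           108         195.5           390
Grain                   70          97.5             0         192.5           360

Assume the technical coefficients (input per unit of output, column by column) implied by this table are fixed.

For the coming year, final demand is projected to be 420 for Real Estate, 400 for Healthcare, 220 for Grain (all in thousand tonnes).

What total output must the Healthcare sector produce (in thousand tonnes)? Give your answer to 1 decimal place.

Technical coefficients a_ij = z_ij / X_j:
  a_11 = 56/280 = 0.20, a_21 = 28/280 = 0.10, a_31 = 70/280 = 0.25
  a_12 = 19.5/390 = 0.05, a_22 = 58.5/390 = 0.15, a_32 = 97.5/390 = 0.25
  a_13 = 54/360 = 0.15, a_23 = 108/360 = 0.30, a_33 = 0/360 = 0.00
I − A =
  [   0.80    -0.05    -0.15]
  [  -0.10     0.85    -0.30]
  [  -0.25    -0.25     1.00]
Cofactors of I−A, C_ij = (−1)^(i+j)·(minor ij) (rows/columns in the sector order above):
  C_11 = (0.85)(1.00) − (-0.30)(-0.25) = 0.7750
  C_12 = −[(-0.10)(1.00) − (-0.30)(-0.25)] = 0.1750
  C_13 = (-0.10)(-0.25) − (0.85)(-0.25) = 0.2375
  C_21 = −[(-0.05)(1.00) − (-0.15)(-0.25)] = 0.0875
  C_22 = (0.80)(1.00) − (-0.15)(-0.25) = 0.7625
  C_23 = −[(0.80)(-0.25) − (-0.05)(-0.25)] = 0.2125
  C_31 = (-0.05)(-0.30) − (-0.15)(0.85) = 0.1425
  C_32 = −[(0.80)(-0.30) − (-0.15)(-0.10)] = 0.2550
  C_33 = (0.80)(0.85) − (-0.05)(-0.10) = 0.6750
det(I−A) = Σ_j (I−A)_1j·C_1j = (0.80)(0.7750) + (-0.05)(0.1750) + (-0.15)(0.2375) = 0.575625
adj(I−A) = Cᵀ =
  [ 0.7750   0.0875   0.1425]
  [ 0.1750   0.7625   0.2550]
  [ 0.2375   0.2125   0.6750]
(I − A)⁻¹ = adj(I−A) / det(I−A) ≈
  [   1.3464     0.1520     0.2476]
  [   0.3040     1.3246     0.4430]
  [   0.4126     0.3692     1.1726]
x = (I − A)⁻¹ d = adj(I−A)·d / det(I−A), with det(I−A) = 0.575625:
  x_1 = (0.7750·420 + 0.0875·400 + 0.1425·220) / 0.575625 = 391.85 / 0.575625 ≈ 680.7
  x_2 = (0.1750·420 + 0.7625·400 + 0.2550·220) / 0.575625 = 434.60 / 0.575625 ≈ 755.0
  x_3 = (0.2375·420 + 0.2125·400 + 0.6750·220) / 0.575625 = 333.25 / 0.575625 ≈ 578.9

x_2 = 755.0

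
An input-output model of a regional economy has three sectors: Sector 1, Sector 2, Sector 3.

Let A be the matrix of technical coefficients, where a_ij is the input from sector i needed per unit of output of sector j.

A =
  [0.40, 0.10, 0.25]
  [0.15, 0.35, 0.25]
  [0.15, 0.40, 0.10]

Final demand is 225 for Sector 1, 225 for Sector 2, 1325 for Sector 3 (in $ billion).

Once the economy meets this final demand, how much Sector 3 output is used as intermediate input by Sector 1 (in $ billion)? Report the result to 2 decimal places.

I − A =
  [   0.60    -0.10    -0.25]
  [  -0.15     0.65    -0.25]
  [  -0.15    -0.40     0.90]
Cofactors of I−A, C_ij = (−1)^(i+j)·(minor ij) (rows/columns in the sector order above):
  C_11 = (0.65)(0.90) − (-0.25)(-0.40) = 0.4850
  C_12 = −[(-0.15)(0.90) − (-0.25)(-0.15)] = 0.1725
  C_13 = (-0.15)(-0.40) − (0.65)(-0.15) = 0.1575
  C_21 = −[(-0.10)(0.90) − (-0.25)(-0.40)] = 0.1900
  C_22 = (0.60)(0.90) − (-0.25)(-0.15) = 0.5025
  C_23 = −[(0.60)(-0.40) − (-0.10)(-0.15)] = 0.2550
  C_31 = (-0.10)(-0.25) − (-0.25)(0.65) = 0.1875
  C_32 = −[(0.60)(-0.25) − (-0.25)(-0.15)] = 0.1875
  C_33 = (0.60)(0.65) − (-0.10)(-0.15) = 0.3750
det(I−A) = Σ_j (I−A)_1j·C_1j = (0.60)(0.4850) + (-0.10)(0.1725) + (-0.25)(0.1575) = 0.234375
adj(I−A) = Cᵀ =
  [ 0.4850   0.1900   0.1875]
  [ 0.1725   0.5025   0.1875]
  [ 0.1575   0.2550   0.3750]
(I − A)⁻¹ = adj(I−A) / det(I−A) ≈
  [   2.0693     0.8107     0.8000]
  [   0.7360     2.1440     0.8000]
  [   0.6720     1.0880     1.6000]
First solve x = (I − A)⁻¹ d = adj(I−A)·d / det(I−A); in particular x_1 = (0.4850·225 + 0.1900·225 + 0.1875·1325) / 0.234375 = 400.3125 / 0.234375 = 1708.0000.
Intermediate flow from 3 to 1: z_31 = a_31 · x_1 = 0.15 × 400.3125 / 0.234375 = 60.046875 / 0.234375 = 256.20.

z_31 = 256.20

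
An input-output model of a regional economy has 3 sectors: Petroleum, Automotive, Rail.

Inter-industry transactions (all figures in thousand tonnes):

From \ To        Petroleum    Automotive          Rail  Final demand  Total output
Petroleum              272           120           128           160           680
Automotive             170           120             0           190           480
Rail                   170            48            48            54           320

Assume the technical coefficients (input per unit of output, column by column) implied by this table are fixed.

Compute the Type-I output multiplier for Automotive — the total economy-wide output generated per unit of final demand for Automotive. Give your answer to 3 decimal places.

m_2 = 3.212

Technical coefficients a_ij = z_ij / X_j:
  a_11 = 272/680 = 0.40, a_21 = 170/680 = 0.25, a_31 = 170/680 = 0.25
  a_12 = 120/480 = 0.25, a_22 = 120/480 = 0.25, a_32 = 48/480 = 0.10
  a_13 = 128/320 = 0.40, a_23 = 0/320 = 0.00, a_33 = 48/320 = 0.15
I − A =
  [   0.60    -0.25    -0.40]
  [  -0.25     0.75     0.00]
  [  -0.25    -0.10     0.85]
Cofactors of I−A, C_ij = (−1)^(i+j)·(minor ij) (rows/columns in the sector order above):
  C_11 = (0.75)(0.85) − (0.00)(-0.10) = 0.6375
  C_12 = −[(-0.25)(0.85) − (0.00)(-0.25)] = 0.2125
  C_13 = (-0.25)(-0.10) − (0.75)(-0.25) = 0.2125
  C_21 = −[(-0.25)(0.85) − (-0.40)(-0.10)] = 0.2525
  C_22 = (0.60)(0.85) − (-0.40)(-0.25) = 0.4100
  C_23 = −[(0.60)(-0.10) − (-0.25)(-0.25)] = 0.1225
  C_31 = (-0.25)(0.00) − (-0.40)(0.75) = 0.3000
  C_32 = −[(0.60)(0.00) − (-0.40)(-0.25)] = 0.1000
  C_33 = (0.60)(0.75) − (-0.25)(-0.25) = 0.3875
det(I−A) = Σ_j (I−A)_1j·C_1j = (0.60)(0.6375) + (-0.25)(0.2125) + (-0.40)(0.2125) = 0.244375
adj(I−A) = Cᵀ =
  [ 0.6375   0.2525   0.3000]
  [ 0.2125   0.4100   0.1000]
  [ 0.2125   0.1225   0.3875]
(I − A)⁻¹ = adj(I−A) / det(I−A) ≈
  [   2.6087     1.0332     1.2276]
  [   0.8696     1.6777     0.4092]
  [   0.8696     0.5013     1.5857]
The output multiplier for sector j is the column-j sum of the Leontief inverse (I − A)⁻¹ = adj(I−A) / det(I−A).
Column 2 of adj(I−A): (0.2525, 0.4100, 0.1225); det(I−A) = 0.244375.
m_2 = (0.2525 + 0.4100 + 0.1225) / 0.244375 = 0.785 / 0.244375 ≈ 3.212.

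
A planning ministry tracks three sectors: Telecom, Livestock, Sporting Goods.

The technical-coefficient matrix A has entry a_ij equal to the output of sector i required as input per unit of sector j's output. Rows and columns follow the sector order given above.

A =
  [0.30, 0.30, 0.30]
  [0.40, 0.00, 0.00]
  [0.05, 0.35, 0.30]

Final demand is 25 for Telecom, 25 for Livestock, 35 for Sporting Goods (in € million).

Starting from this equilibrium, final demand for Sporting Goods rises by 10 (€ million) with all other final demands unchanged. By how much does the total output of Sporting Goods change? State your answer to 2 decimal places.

Δx_S = 16.62

I − A =
  [   0.70    -0.30    -0.30]
  [  -0.40     1.00     0.00]
  [  -0.05    -0.35     0.70]
Cofactors of I−A, C_ij = (−1)^(i+j)·(minor ij) (rows/columns in the sector order above):
  C_11 = (1.00)(0.70) − (0.00)(-0.35) = 0.7000
  C_12 = −[(-0.40)(0.70) − (0.00)(-0.05)] = 0.2800
  C_13 = (-0.40)(-0.35) − (1.00)(-0.05) = 0.1900
  C_21 = −[(-0.30)(0.70) − (-0.30)(-0.35)] = 0.3150
  C_22 = (0.70)(0.70) − (-0.30)(-0.05) = 0.4750
  C_23 = −[(0.70)(-0.35) − (-0.30)(-0.05)] = 0.2600
  C_31 = (-0.30)(0.00) − (-0.30)(1.00) = 0.3000
  C_32 = −[(0.70)(0.00) − (-0.30)(-0.40)] = 0.1200
  C_33 = (0.70)(1.00) − (-0.30)(-0.40) = 0.5800
det(I−A) = Σ_j (I−A)_1j·C_1j = (0.70)(0.7000) + (-0.30)(0.2800) + (-0.30)(0.1900) = 0.3490
adj(I−A) = Cᵀ =
  [ 0.7000   0.3150   0.3000]
  [ 0.2800   0.4750   0.1200]
  [ 0.1900   0.2600   0.5800]
(I − A)⁻¹ = adj(I−A) / det(I−A) ≈
  [   2.0057     0.9026     0.8596]
  [   0.8023     1.3610     0.3438]
  [   0.5444     0.7450     1.6619]
Δx = (I − A)⁻¹ Δd with Δd having +10 in the Sporting Goods component and 0 elsewhere.
So Δx_S = L_SS · (+10), where L_SS = adj(I−A)_SS / det(I−A) = 0.5800 / 0.3490.
Δx_S = 0.5800 × (+10) / 0.3490 = 5.80 / 0.3490 ≈ 16.62.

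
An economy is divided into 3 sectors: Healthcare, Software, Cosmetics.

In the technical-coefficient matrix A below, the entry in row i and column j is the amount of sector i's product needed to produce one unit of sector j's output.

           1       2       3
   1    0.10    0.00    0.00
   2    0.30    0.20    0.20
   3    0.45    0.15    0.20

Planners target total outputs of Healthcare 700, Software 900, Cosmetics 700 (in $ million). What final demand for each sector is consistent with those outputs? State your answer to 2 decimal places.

I − A =
  [   0.90     0.00     0.00]
  [  -0.30     0.80    -0.20]
  [  -0.45    -0.15     0.80]
d = (I − A) x:
  d_1 = (+0.90)·700 + (+0.00)·900 + (+0.00)·700 = 630.00
  d_2 = (-0.30)·700 + (+0.80)·900 + (-0.20)·700 = 370.00
  d_3 = (-0.45)·700 + (-0.15)·900 + (+0.80)·700 = 110.00

d_1 = 630.00, d_2 = 370.00, d_3 = 110.00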